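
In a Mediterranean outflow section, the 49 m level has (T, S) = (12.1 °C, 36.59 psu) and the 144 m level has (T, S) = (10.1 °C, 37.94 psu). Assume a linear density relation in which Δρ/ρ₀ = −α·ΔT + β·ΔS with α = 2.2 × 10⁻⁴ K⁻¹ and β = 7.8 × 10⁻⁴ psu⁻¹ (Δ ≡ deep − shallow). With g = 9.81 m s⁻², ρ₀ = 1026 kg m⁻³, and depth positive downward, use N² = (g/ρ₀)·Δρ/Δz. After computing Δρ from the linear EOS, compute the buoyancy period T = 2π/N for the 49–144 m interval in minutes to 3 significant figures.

ΔT = -2.0 K, ΔS = +1.35 psu (deep − shallow).
Δρ/ρ₀ = −αΔT + βΔS = 4.40 × 10⁻⁴ + 1.053 × 10⁻³ = 1.493 × 10⁻³, so Δρ ≈ 1.532 kg m⁻³.
N² = (g/ρ₀)·Δρ/Δz = g·(Δρ/ρ₀)/Δz = 9.81 × 1.493 × 10⁻³ / 95 = 1.5417 × 10⁻⁴ s⁻².
N = √(1.5417 × 10⁻⁴) = 0.012417 rad s⁻¹ → T = 2π/N = 506.01 s = 8.4335 min ≈ 8.43 min.

8.43 min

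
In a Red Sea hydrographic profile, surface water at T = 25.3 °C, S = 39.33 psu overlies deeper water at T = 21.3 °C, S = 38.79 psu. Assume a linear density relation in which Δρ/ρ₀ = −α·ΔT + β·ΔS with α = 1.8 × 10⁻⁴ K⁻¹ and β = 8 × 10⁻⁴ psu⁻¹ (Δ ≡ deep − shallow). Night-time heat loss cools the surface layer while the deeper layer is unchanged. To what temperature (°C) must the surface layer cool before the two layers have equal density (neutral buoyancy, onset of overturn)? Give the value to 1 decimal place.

23.7 °C

Neutral buoyancy requires Δρ = 0, i.e. −α(T_deep − T_surf′) + β(S_deep − S_surf) = 0.
T_surf′ = T_deep − (β/α)·ΔS = 21.3 − (8 × 10⁻⁴/1.8 × 10⁻⁴)·(-0.54) = 23.700 °C.
Cooling required: 25.3 − (23.700) = 1.600 °C.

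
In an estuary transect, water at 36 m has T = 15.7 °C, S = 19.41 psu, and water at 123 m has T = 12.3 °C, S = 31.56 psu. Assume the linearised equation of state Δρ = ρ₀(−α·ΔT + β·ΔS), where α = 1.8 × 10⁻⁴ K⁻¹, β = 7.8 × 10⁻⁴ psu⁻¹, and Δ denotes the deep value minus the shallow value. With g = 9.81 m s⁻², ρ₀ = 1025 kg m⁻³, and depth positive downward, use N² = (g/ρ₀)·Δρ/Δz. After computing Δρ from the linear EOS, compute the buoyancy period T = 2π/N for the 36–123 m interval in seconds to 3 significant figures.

186 s

ΔT = -3.4 K, ΔS = +12.15 psu (deep − shallow).
Δρ/ρ₀ = −αΔT + βΔS = 6.12 × 10⁻⁴ + 9.477 × 10⁻³ = 0.010089, so Δρ ≈ 10.34 kg m⁻³.
N² = (g/ρ₀)·Δρ/Δz = g·(Δρ/ρ₀)/Δz = 9.81 × 0.010089 / 87 = 1.1376 × 10⁻³ s⁻².
N = √(1.1376 × 10⁻³) = 0.033728 rad s⁻¹ → T = 2π/N = 186.29 s ≈ 186 s.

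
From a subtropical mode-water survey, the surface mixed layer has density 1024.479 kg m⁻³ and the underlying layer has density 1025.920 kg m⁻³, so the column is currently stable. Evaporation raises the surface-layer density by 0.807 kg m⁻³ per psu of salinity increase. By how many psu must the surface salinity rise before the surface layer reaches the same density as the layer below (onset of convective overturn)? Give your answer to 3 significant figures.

Density deficit of the surface layer: 1025.920 − 1024.479 = 1.441 kg m⁻³.
Required change = 1.441 / 0.807 = 1.79 psu.

1.79 psu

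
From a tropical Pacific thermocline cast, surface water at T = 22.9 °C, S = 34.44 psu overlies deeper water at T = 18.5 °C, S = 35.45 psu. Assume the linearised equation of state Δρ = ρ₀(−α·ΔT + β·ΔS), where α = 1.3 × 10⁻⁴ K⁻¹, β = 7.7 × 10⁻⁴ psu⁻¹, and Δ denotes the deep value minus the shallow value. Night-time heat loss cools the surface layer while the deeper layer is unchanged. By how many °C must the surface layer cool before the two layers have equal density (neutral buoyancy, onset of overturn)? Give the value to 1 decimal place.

Neutral buoyancy requires Δρ = 0, i.e. −α(T_deep − T_surf′) + β(S_deep − S_surf) = 0.
T_surf′ = T_deep − (β/α)·ΔS = 18.5 − (7.7 × 10⁻⁴/1.3 × 10⁻⁴)·(+1.01) = 12.518 °C.
Cooling required: 22.9 − (12.518) = 10.382 °C.

10.4 °C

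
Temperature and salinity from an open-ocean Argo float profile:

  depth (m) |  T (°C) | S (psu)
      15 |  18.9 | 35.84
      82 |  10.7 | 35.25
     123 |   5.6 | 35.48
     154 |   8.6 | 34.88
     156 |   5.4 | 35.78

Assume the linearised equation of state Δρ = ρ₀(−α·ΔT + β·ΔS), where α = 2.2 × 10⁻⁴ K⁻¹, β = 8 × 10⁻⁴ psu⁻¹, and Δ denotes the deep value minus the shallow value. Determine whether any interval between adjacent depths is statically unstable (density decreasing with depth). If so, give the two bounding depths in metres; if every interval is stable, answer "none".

Evaluate Δρ/ρ₀ = −αΔT + βΔS across each adjacent pair:
  15–82 m: −αΔT+βΔS = −(2.2 × 10⁻⁴)(-8.2)+(8 × 10⁻⁴)(-0.59) = 1.3 × 10⁻³ → stable
  82–123 m: −αΔT+βΔS = −(2.2 × 10⁻⁴)(-5.1)+(8 × 10⁻⁴)(+0.23) = 1.3 × 10⁻³ → stable
  123–154 m: −αΔT+βΔS = −(2.2 × 10⁻⁴)(+3.0)+(8 × 10⁻⁴)(-0.60) = -1.1 × 10⁻³ → UNSTABLE
  154–156 m: −αΔT+βΔS = −(2.2 × 10⁻⁴)(-3.2)+(8 × 10⁻⁴)(+0.90) = 1.4 × 10⁻³ → stable
The 123–154 m interval has Δρ < 0: lighter water underlies denser water.

123–154 m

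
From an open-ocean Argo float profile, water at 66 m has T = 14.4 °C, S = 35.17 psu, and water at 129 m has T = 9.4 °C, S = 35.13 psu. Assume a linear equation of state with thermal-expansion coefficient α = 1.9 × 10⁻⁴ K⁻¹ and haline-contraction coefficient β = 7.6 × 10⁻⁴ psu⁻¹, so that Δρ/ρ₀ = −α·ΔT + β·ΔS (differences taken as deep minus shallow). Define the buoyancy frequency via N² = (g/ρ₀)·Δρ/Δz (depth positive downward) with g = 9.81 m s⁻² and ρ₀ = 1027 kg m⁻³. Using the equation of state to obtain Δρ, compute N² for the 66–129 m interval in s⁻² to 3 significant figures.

ΔT = -5.0 K, ΔS = -0.04 psu (deep − shallow).
Δρ/ρ₀ = −αΔT + βΔS = 9.50 × 10⁻⁴ − 3.04 × 10⁻⁵ = 9.196 × 10⁻⁴, so Δρ ≈ 0.9444 kg m⁻³.
N² = (g/ρ₀)·Δρ/Δz = g·(Δρ/ρ₀)/Δz = 9.81 × 9.196 × 10⁻⁴ / 63 = 1.4319 × 10⁻⁴ s⁻² ≈ 1.43 × 10⁻⁴ s⁻².

1.43 × 10⁻⁴ s⁻²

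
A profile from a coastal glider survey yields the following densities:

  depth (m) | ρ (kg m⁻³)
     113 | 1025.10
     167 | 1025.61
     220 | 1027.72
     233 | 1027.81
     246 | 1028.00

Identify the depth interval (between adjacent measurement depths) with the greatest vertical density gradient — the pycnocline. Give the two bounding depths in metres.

167–220 m

Compute the density gradient over each adjacent pair:
  113–167 m: Δρ/Δz = 0.51/54 = 9.4 × 10⁻³ kg m⁻⁴
  167–220 m: Δρ/Δz = 2.11/53 = 0.040 kg m⁻⁴
  220–233 m: Δρ/Δz = 0.09/13 = 6.9 × 10⁻³ kg m⁻⁴
  233–246 m: Δρ/Δz = 0.19/13 = 0.015 kg m⁻⁴
The largest gradient is in the 167–220 m interval — the pycnocline.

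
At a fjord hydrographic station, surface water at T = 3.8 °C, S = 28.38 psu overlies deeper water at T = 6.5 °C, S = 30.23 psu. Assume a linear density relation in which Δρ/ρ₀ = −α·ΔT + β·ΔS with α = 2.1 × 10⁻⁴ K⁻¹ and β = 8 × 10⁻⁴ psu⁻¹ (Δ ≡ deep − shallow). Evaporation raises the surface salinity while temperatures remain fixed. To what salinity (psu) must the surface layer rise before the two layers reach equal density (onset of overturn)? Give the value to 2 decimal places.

Neutral buoyancy requires −α(T_deep − T_surf) + β(S_deep − S_surf′) = 0.
S_surf′ = S_deep − (α/β)·ΔT = 30.23 − (2.1 × 10⁻⁴/8 × 10⁻⁴)·(+2.7) = 29.5213 psu.
Increase required: 29.5213 − 28.38 = 1.1413 psu.

29.52 psu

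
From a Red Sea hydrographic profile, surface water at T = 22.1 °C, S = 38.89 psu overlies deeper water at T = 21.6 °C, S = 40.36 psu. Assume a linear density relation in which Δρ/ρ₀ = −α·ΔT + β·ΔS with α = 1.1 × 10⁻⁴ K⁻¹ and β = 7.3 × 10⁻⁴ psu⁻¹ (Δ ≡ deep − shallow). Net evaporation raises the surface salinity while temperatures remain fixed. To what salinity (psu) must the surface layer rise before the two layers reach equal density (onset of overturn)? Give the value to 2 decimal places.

40.44 psu

Neutral buoyancy requires −α(T_deep − T_surf) + β(S_deep − S_surf′) = 0.
S_surf′ = S_deep − (α/β)·ΔT = 40.36 − (1.1 × 10⁻⁴/7.3 × 10⁻⁴)·(-0.5) = 40.4353 psu.
Increase required: 40.4353 − 38.89 = 1.5453 psu.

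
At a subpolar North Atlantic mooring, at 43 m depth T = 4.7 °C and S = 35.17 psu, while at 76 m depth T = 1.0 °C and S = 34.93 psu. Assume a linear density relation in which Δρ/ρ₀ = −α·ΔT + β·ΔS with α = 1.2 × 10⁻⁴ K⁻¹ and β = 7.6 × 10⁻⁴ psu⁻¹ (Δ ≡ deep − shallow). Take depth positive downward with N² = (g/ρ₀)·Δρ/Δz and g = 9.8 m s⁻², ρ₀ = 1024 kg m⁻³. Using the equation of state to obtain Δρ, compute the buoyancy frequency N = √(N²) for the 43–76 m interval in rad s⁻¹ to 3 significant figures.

ΔT = -3.7 K, ΔS = -0.24 psu (deep − shallow).
Δρ/ρ₀ = −αΔT + βΔS = 4.44 × 10⁻⁴ − 1.824 × 10⁻⁴ = 2.616 × 10⁻⁴, so Δρ ≈ 0.2679 kg m⁻³.
N² = (g/ρ₀)·Δρ/Δz = g·(Δρ/ρ₀)/Δz = 9.8 × 2.616 × 10⁻⁴ / 33 = 7.7687 × 10⁻⁵ s⁻².
N = √(7.7687 × 10⁻⁵) = 8.8140 × 10⁻³ rad s⁻¹ ≈ 8.81 × 10⁻³ rad s⁻¹.

8.81 × 10⁻³ rad s⁻¹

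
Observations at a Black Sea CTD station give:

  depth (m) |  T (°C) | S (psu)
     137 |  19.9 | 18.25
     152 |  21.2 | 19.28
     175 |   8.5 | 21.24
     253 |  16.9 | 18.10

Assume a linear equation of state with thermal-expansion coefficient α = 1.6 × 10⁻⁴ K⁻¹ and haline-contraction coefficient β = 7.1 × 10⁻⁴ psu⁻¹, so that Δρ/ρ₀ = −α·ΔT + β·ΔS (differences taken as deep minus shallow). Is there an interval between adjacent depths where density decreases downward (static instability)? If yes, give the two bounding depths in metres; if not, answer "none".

175–253 m

Evaluate Δρ/ρ₀ = −αΔT + βΔS across each adjacent pair:
  137–152 m: −αΔT+βΔS = −(1.6 × 10⁻⁴)(+1.3)+(7.1 × 10⁻⁴)(+1.03) = 5.2 × 10⁻⁴ → stable
  152–175 m: −αΔT+βΔS = −(1.6 × 10⁻⁴)(-12.7)+(7.1 × 10⁻⁴)(+1.96) = 3.4 × 10⁻³ → stable
  175–253 m: −αΔT+βΔS = −(1.6 × 10⁻⁴)(+8.4)+(7.1 × 10⁻⁴)(-3.14) = -3.6 × 10⁻³ → UNSTABLE
The 175–253 m interval has Δρ < 0: lighter water underlies denser water.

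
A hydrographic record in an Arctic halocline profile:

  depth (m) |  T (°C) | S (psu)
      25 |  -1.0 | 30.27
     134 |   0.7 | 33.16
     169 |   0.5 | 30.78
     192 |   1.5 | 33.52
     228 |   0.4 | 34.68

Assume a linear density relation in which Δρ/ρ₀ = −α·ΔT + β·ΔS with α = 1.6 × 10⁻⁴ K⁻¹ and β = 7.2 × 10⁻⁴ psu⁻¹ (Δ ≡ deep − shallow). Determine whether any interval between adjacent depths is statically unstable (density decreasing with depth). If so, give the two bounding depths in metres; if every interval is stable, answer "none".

Evaluate Δρ/ρ₀ = −αΔT + βΔS across each adjacent pair:
  25–134 m: −αΔT+βΔS = −(1.6 × 10⁻⁴)(+1.7)+(7.2 × 10⁻⁴)(+2.89) = 1.8 × 10⁻³ → stable
  134–169 m: −αΔT+βΔS = −(1.6 × 10⁻⁴)(-0.2)+(7.2 × 10⁻⁴)(-2.38) = -1.7 × 10⁻³ → UNSTABLE
  169–192 m: −αΔT+βΔS = −(1.6 × 10⁻⁴)(+1.0)+(7.2 × 10⁻⁴)(+2.74) = 1.8 × 10⁻³ → stable
  192–228 m: −αΔT+βΔS = −(1.6 × 10⁻⁴)(-1.1)+(7.2 × 10⁻⁴)(+1.16) = 1.0 × 10⁻³ → stable
The 134–169 m interval has Δρ < 0: lighter water underlies denser water.

134–169 m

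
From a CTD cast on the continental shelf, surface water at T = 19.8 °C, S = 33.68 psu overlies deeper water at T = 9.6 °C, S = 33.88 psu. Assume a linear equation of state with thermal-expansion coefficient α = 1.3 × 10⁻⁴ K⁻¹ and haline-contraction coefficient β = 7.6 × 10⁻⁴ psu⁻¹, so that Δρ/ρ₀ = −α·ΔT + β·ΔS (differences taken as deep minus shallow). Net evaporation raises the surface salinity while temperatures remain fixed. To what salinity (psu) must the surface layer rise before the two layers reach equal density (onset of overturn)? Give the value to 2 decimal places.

35.62 psu

Neutral buoyancy requires −α(T_deep − T_surf) + β(S_deep − S_surf′) = 0.
S_surf′ = S_deep − (α/β)·ΔT = 33.88 − (1.3 × 10⁻⁴/7.6 × 10⁻⁴)·(-10.2) = 35.6247 psu.
Increase required: 35.6247 − 33.68 = 1.9447 psu.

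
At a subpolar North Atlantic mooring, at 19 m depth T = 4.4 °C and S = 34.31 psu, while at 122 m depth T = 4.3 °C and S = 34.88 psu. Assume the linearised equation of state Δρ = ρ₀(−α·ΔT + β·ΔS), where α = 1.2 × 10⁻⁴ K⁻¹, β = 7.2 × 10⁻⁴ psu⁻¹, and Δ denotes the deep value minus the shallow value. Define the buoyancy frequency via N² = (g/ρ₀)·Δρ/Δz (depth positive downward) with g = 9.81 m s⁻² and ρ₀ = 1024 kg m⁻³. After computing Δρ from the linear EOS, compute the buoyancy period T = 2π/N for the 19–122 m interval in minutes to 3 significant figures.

16.5 min

ΔT = -0.1 K, ΔS = +0.57 psu (deep − shallow).
Δρ/ρ₀ = −αΔT + βΔS = 1.20 × 10⁻⁵ + 4.104 × 10⁻⁴ = 4.224 × 10⁻⁴, so Δρ ≈ 0.4325 kg m⁻³.
N² = (g/ρ₀)·Δρ/Δz = g·(Δρ/ρ₀)/Δz = 9.81 × 4.224 × 10⁻⁴ / 103 = 4.0231 × 10⁻⁵ s⁻².
N = √(4.0231 × 10⁻⁵) = 6.3428 × 10⁻³ rad s⁻¹ → T = 2π/N = 990.60 s = 16.510 min ≈ 16.5 min.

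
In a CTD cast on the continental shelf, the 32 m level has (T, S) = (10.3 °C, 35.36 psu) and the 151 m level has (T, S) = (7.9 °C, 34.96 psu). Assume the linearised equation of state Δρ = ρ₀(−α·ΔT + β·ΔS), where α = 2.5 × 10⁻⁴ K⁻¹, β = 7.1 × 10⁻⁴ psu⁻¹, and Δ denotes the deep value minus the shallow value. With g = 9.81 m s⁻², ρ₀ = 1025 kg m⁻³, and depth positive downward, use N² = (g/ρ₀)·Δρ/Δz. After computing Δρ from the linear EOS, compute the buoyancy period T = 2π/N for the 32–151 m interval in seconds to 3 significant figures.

1.23 × 10³ s

ΔT = -2.4 K, ΔS = -0.40 psu (deep − shallow).
Δρ/ρ₀ = −αΔT + βΔS = 6.00 × 10⁻⁴ − 2.84 × 10⁻⁴ = 3.16 × 10⁻⁴, so Δρ ≈ 0.3239 kg m⁻³.
N² = (g/ρ₀)·Δρ/Δz = g·(Δρ/ρ₀)/Δz = 9.81 × 3.16 × 10⁻⁴ / 119 = 2.6050 × 10⁻⁵ s⁻².
N = √(2.6050 × 10⁻⁵) = 5.1039 × 10⁻³ rad s⁻¹ → T = 2π/N = 1.2311 × 10³ s ≈ 1.23 × 10³ s.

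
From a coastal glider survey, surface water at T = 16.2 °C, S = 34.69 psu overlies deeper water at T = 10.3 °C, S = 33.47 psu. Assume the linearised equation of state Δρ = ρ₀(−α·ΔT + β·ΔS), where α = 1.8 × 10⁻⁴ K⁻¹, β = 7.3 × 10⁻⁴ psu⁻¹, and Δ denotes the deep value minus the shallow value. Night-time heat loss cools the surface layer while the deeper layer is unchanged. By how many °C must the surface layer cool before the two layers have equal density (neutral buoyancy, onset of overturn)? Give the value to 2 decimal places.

Neutral buoyancy requires Δρ = 0, i.e. −α(T_deep − T_surf′) + β(S_deep − S_surf) = 0.
T_surf′ = T_deep − (β/α)·ΔS = 10.3 − (7.3 × 10⁻⁴/1.8 × 10⁻⁴)·(-1.22) = 15.2478 °C.
Cooling required: 16.2 − (15.2478) = 0.9522 °C.

0.95 °C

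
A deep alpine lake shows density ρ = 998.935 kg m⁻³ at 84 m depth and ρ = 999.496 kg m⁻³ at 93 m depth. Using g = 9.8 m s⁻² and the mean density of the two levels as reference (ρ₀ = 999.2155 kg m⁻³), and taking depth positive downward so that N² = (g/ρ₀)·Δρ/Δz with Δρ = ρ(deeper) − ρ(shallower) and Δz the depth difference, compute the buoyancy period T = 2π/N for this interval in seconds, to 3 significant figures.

Δρ = 999.496 − 998.935 = 0.561 kg m⁻³ over Δz = 93 − 84 = 9 m.
N² = (9.8/999.2155) × (0.561/9) = 6.1135 × 10⁻⁴ s⁻².
N = √(6.1135 × 10⁻⁴) = 0.024725 rad s⁻¹, so T = 2π/N = 254.12 s ≈ 254 s.

254 s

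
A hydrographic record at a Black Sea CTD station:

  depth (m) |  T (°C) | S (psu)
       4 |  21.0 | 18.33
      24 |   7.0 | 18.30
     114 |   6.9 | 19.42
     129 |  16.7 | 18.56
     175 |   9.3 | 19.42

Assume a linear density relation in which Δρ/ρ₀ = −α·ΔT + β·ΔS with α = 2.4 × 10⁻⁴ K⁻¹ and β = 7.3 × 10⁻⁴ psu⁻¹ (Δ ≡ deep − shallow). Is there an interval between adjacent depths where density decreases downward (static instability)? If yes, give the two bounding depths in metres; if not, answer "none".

Evaluate Δρ/ρ₀ = −αΔT + βΔS across each adjacent pair:
  4–24 m: −αΔT+βΔS = −(2.4 × 10⁻⁴)(-14.0)+(7.3 × 10⁻⁴)(-0.03) = 3.3 × 10⁻³ → stable
  24–114 m: −αΔT+βΔS = −(2.4 × 10⁻⁴)(-0.1)+(7.3 × 10⁻⁴)(+1.12) = 8.4 × 10⁻⁴ → stable
  114–129 m: −αΔT+βΔS = −(2.4 × 10⁻⁴)(+9.8)+(7.3 × 10⁻⁴)(-0.86) = -3.0 × 10⁻³ → UNSTABLE
  129–175 m: −αΔT+βΔS = −(2.4 × 10⁻⁴)(-7.4)+(7.3 × 10⁻⁴)(+0.86) = 2.4 × 10⁻³ → stable
The 114–129 m interval has Δρ < 0: lighter water underlies denser water.

114–129 m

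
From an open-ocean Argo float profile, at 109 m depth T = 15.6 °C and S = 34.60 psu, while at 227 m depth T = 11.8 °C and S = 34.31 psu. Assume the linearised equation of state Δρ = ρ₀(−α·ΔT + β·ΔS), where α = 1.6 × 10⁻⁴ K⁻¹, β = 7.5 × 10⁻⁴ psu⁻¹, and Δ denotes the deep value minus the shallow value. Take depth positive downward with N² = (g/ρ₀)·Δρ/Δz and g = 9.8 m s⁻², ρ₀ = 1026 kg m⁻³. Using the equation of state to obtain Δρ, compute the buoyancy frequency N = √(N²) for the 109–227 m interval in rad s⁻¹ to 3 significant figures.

5.69 × 10⁻³ rad s⁻¹

ΔT = -3.8 K, ΔS = -0.29 psu (deep − shallow).
Δρ/ρ₀ = −αΔT + βΔS = 6.08 × 10⁻⁴ − 2.175 × 10⁻⁴ = 3.905 × 10⁻⁴, so Δρ ≈ 0.4007 kg m⁻³.
N² = (g/ρ₀)·Δρ/Δz = g·(Δρ/ρ₀)/Δz = 9.8 × 3.905 × 10⁻⁴ / 118 = 3.2431 × 10⁻⁵ s⁻².
N = √(3.2431 × 10⁻⁵) = 5.6948 × 10⁻³ rad s⁻¹ ≈ 5.69 × 10⁻³ rad s⁻¹.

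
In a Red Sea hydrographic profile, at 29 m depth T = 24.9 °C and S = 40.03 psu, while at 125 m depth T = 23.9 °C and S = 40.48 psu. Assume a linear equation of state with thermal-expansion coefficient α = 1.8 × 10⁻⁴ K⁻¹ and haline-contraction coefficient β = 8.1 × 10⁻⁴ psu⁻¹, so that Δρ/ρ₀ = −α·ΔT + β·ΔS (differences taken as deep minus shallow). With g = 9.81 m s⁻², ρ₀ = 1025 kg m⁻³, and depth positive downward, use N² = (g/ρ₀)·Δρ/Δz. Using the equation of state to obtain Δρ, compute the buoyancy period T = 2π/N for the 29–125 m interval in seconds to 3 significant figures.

842 s

ΔT = -1.0 K, ΔS = +0.45 psu (deep − shallow).
Δρ/ρ₀ = −αΔT + βΔS = 1.80 × 10⁻⁴ + 3.645 × 10⁻⁴ = 5.445 × 10⁻⁴, so Δρ ≈ 0.5581 kg m⁻³.
N² = (g/ρ₀)·Δρ/Δz = g·(Δρ/ρ₀)/Δz = 9.81 × 5.445 × 10⁻⁴ / 96 = 5.5641 × 10⁻⁵ s⁻².
N = √(5.5641 × 10⁻⁵) = 7.4593 × 10⁻³ rad s⁻¹ → T = 2π/N = 842.33 s ≈ 842 s.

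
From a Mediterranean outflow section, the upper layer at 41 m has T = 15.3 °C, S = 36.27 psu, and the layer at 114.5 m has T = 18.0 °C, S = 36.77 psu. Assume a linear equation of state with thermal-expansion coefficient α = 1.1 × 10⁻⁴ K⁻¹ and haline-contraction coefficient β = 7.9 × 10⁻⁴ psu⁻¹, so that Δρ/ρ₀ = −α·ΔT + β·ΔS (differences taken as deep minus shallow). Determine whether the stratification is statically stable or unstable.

ΔT = 18.0 − 15.3 = +2.7 K and ΔS = 36.77 − 36.27 = +0.50 psu (deep − shallow).
−αΔT = -2.97 × 10⁻⁴; βΔS = 3.95 × 10⁻⁴; sum Δρ/ρ₀ = 9.80 × 10⁻⁵.
Δρ/ρ₀ > 0, so Δρ > 0: deeper water is denser → statically stable.

stable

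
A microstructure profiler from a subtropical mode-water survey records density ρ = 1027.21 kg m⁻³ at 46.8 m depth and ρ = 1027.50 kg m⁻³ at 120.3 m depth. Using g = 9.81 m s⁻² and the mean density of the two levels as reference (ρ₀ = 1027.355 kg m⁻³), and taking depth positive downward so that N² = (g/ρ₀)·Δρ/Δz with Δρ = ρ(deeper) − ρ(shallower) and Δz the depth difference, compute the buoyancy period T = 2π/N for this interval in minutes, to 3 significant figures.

17.1 min

Δρ = 1027.50 − 1027.21 = 0.29 kg m⁻³ over Δz = 120.3 − 46.8 = 73.5 m.
N² = (9.81/1027.355) × (0.29/73.5) = 3.7676 × 10⁻⁵ s⁻².
N = √(3.7676 × 10⁻⁵) = 6.1381 × 10⁻³ rad s⁻¹, so T = 2π/N = 1.0236 × 10³ s = 17.060 min ≈ 17.1 min.
A positive N² confirms static stability across the interval.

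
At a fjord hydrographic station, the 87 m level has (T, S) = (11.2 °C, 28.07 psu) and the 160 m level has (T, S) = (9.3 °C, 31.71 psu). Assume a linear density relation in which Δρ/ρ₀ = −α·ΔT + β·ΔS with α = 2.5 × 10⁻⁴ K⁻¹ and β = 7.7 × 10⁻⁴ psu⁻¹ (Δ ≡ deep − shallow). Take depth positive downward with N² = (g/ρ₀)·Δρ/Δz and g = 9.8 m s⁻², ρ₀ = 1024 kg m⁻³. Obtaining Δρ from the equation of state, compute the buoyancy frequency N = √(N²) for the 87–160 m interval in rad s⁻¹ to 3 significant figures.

ΔT = -1.9 K, ΔS = +3.64 psu (deep − shallow).
Δρ/ρ₀ = −αΔT + βΔS = 4.75 × 10⁻⁴ + 2.8028 × 10⁻³ = 3.2778 × 10⁻³, so Δρ ≈ 3.356 kg m⁻³.
N² = (g/ρ₀)·Δρ/Δz = g·(Δρ/ρ₀)/Δz = 9.8 × 3.2778 × 10⁻³ / 73 = 4.4003 × 10⁻⁴ s⁻².
N = √(4.4003 × 10⁻⁴) = 0.020977 rad s⁻¹ ≈ 0.0210 rad s⁻¹.

0.0210 rad s⁻¹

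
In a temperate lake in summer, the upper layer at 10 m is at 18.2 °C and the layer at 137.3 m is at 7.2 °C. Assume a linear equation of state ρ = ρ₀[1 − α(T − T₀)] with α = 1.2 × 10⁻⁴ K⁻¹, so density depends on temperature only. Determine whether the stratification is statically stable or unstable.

ΔT = 7.2 − 18.2 = -11.0 K, so Δρ/ρ₀ = −αΔT = 1.32 × 10⁻³.
Δρ/ρ₀ > 0, so Δρ > 0: deeper water is denser → statically stable.

stable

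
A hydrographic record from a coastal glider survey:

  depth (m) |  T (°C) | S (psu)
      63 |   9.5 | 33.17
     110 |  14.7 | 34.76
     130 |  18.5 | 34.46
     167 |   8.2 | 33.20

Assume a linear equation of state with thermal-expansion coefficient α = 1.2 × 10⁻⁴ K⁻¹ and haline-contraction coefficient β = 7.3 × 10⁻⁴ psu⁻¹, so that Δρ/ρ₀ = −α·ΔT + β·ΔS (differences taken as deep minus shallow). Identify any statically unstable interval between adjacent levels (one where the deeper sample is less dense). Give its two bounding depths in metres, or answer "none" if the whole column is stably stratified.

110–130 m

Evaluate Δρ/ρ₀ = −αΔT + βΔS across each adjacent pair:
  63–110 m: −αΔT+βΔS = −(1.2 × 10⁻⁴)(+5.2)+(7.3 × 10⁻⁴)(+1.59) = 5.4 × 10⁻⁴ → stable
  110–130 m: −αΔT+βΔS = −(1.2 × 10⁻⁴)(+3.8)+(7.3 × 10⁻⁴)(-0.30) = -6.7 × 10⁻⁴ → UNSTABLE
  130–167 m: −αΔT+βΔS = −(1.2 × 10⁻⁴)(-10.3)+(7.3 × 10⁻⁴)(-1.26) = 3.2 × 10⁻⁴ → stable
The 110–130 m interval has Δρ < 0: lighter water underlies denser water.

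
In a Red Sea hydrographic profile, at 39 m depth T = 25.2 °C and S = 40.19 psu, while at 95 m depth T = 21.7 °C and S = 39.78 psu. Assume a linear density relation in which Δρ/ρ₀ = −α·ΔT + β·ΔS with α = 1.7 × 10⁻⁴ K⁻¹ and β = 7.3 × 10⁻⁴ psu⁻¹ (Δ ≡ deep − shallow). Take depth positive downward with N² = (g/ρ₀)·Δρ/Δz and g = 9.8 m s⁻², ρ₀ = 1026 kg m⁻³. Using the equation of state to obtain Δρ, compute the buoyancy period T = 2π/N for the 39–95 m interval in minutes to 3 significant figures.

14.6 min

ΔT = -3.5 K, ΔS = -0.41 psu (deep − shallow).
Δρ/ρ₀ = −αΔT + βΔS = 5.95 × 10⁻⁴ − 2.993 × 10⁻⁴ = 2.957 × 10⁻⁴, so Δρ ≈ 0.3034 kg m⁻³.
N² = (g/ρ₀)·Δρ/Δz = g·(Δρ/ρ₀)/Δz = 9.8 × 2.957 × 10⁻⁴ / 56 = 5.1748 × 10⁻⁵ s⁻².
N = √(5.1748 × 10⁻⁵) = 7.1936 × 10⁻³ rad s⁻¹ → T = 2π/N = 873.44 s = 14.557 min ≈ 14.6 min.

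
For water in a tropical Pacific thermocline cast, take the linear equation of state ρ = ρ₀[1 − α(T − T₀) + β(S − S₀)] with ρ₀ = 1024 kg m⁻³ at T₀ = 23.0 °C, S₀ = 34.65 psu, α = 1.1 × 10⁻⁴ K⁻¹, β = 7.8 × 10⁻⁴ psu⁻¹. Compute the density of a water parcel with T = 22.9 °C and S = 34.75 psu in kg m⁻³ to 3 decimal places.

1024.091 kg m⁻³

T − T₀ = -0.1 K, S − S₀ = +0.10 psu.
Bracket = 1 − α·(-0.1) + β·(+0.10) = 1 + (8.90 × 10⁻⁵) = 1.0000890.
ρ = 1024 × 1.0000890 = 1024.091 kg m⁻³.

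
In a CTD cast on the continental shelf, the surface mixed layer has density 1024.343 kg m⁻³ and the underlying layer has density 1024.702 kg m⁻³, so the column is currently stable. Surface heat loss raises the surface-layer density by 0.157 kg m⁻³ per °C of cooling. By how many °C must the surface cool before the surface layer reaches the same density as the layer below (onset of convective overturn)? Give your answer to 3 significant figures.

Density deficit of the surface layer: 1024.702 − 1024.343 = 0.359 kg m⁻³.
Required change = 0.359 / 0.157 = 2.29 °C.

2.29 °C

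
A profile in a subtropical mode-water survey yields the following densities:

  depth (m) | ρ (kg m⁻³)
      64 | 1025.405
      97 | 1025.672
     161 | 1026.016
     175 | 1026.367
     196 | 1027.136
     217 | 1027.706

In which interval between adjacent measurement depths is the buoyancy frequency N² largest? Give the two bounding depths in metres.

175–196 m

Compute the density gradient over each adjacent pair:
  64–97 m: Δρ/Δz = 0.267/33 = 8.1 × 10⁻³ kg m⁻⁴
  97–161 m: Δρ/Δz = 0.344/64 = 5.4 × 10⁻³ kg m⁻⁴
  161–175 m: Δρ/Δz = 0.351/14 = 0.025 kg m⁻⁴
  175–196 m: Δρ/Δz = 0.769/21 = 0.037 kg m⁻⁴
  196–217 m: Δρ/Δz = 0.570/21 = 0.027 kg m⁻⁴
The largest gradient is in the 175–196 m interval — the pycnocline.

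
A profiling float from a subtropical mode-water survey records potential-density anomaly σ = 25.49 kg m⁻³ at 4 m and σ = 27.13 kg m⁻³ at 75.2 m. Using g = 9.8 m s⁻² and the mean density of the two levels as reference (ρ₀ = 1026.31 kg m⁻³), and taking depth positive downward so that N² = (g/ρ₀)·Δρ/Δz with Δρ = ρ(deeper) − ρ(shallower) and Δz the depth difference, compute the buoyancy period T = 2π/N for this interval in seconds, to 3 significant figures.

424 s

Δρ = 1027.13 − 1025.49 = 1.64 kg m⁻³ over Δz = 75.2 − 4 = 71.2 m.
N² = (9.8/1026.31) × (1.64/71.2) = 2.1994 × 10⁻⁴ s⁻².
N = √(2.1994 × 10⁻⁴) = 0.014830 rad s⁻¹, so T = 2π/N = 423.68 s ≈ 424 s.
N² > 0, so the interval is statically stable.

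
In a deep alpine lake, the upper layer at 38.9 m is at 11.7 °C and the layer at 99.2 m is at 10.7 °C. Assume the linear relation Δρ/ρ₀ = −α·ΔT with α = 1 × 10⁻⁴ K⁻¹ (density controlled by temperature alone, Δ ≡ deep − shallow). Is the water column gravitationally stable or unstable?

stable

ΔT = 10.7 − 11.7 = -1.0 K, so Δρ/ρ₀ = −αΔT = 1.00 × 10⁻⁴.
Δρ/ρ₀ > 0, so Δρ > 0: deeper water is denser → statically stable.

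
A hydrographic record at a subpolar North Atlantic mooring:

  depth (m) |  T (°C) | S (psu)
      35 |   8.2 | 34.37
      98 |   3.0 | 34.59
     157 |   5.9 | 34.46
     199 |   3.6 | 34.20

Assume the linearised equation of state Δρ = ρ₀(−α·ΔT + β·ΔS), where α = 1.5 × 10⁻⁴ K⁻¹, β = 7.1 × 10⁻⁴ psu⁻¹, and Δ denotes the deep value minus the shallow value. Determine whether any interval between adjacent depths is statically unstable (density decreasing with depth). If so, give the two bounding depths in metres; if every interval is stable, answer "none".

98–157 m

Evaluate Δρ/ρ₀ = −αΔT + βΔS across each adjacent pair:
  35–98 m: −αΔT+βΔS = −(1.5 × 10⁻⁴)(-5.2)+(7.1 × 10⁻⁴)(+0.22) = 9.4 × 10⁻⁴ → stable
  98–157 m: −αΔT+βΔS = −(1.5 × 10⁻⁴)(+2.9)+(7.1 × 10⁻⁴)(-0.13) = -5.3 × 10⁻⁴ → UNSTABLE
  157–199 m: −αΔT+βΔS = −(1.5 × 10⁻⁴)(-2.3)+(7.1 × 10⁻⁴)(-0.26) = 1.6 × 10⁻⁴ → stable
The 98–157 m interval has Δρ < 0: lighter water underlies denser water.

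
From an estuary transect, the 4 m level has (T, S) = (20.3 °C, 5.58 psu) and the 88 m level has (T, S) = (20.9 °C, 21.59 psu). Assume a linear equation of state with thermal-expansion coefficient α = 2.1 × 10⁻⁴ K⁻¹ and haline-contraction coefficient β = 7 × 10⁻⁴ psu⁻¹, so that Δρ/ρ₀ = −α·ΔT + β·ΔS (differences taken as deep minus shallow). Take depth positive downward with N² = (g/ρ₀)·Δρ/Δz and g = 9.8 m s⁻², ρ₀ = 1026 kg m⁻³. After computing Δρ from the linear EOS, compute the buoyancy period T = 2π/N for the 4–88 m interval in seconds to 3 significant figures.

ΔT = +0.6 K, ΔS = +16.01 psu (deep − shallow).
Δρ/ρ₀ = −αΔT + βΔS = -1.26 × 10⁻⁴ + 0.011207 = 0.011081, so Δρ ≈ 11.37 kg m⁻³.
N² = (g/ρ₀)·Δρ/Δz = g·(Δρ/ρ₀)/Δz = 9.8 × 0.011081 / 84 = 1.2928 × 10⁻³ s⁻².
N = √(1.2928 × 10⁻³) = 0.035956 rad s⁻¹ → T = 2π/N = 174.75 s ≈ 175 s.

175 s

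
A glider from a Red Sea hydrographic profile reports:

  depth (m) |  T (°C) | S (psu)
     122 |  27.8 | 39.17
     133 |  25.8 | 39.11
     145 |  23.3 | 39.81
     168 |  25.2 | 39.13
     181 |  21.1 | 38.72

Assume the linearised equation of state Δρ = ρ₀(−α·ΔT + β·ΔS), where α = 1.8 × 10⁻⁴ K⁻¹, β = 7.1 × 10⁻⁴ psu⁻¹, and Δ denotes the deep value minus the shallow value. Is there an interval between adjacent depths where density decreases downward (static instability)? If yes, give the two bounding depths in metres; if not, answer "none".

Evaluate Δρ/ρ₀ = −αΔT + βΔS across each adjacent pair:
  122–133 m: −αΔT+βΔS = −(1.8 × 10⁻⁴)(-2.0)+(7.1 × 10⁻⁴)(-0.06) = 3.2 × 10⁻⁴ → stable
  133–145 m: −αΔT+βΔS = −(1.8 × 10⁻⁴)(-2.5)+(7.1 × 10⁻⁴)(+0.70) = 9.5 × 10⁻⁴ → stable
  145–168 m: −αΔT+βΔS = −(1.8 × 10⁻⁴)(+1.9)+(7.1 × 10⁻⁴)(-0.68) = -8.2 × 10⁻⁴ → UNSTABLE
  168–181 m: −αΔT+βΔS = −(1.8 × 10⁻⁴)(-4.1)+(7.1 × 10⁻⁴)(-0.41) = 4.5 × 10⁻⁴ → stable
The 145–168 m interval has Δρ < 0: lighter water underlies denser water.

145–168 m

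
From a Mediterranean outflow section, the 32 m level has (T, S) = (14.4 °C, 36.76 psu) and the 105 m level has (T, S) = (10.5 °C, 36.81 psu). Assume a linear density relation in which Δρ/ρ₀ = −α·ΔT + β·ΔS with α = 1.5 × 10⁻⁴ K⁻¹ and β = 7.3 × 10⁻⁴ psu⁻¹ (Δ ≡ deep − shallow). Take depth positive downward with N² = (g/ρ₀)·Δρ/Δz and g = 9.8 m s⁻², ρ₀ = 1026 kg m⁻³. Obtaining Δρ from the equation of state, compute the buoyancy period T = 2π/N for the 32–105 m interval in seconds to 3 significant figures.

688 s

ΔT = -3.9 K, ΔS = +0.05 psu (deep − shallow).
Δρ/ρ₀ = −αΔT + βΔS = 5.85 × 10⁻⁴ + 3.65 × 10⁻⁵ = 6.215 × 10⁻⁴, so Δρ ≈ 0.6377 kg m⁻³.
N² = (g/ρ₀)·Δρ/Δz = g·(Δρ/ρ₀)/Δz = 9.8 × 6.215 × 10⁻⁴ / 73 = 8.3434 × 10⁻⁵ s⁻².
N = √(8.3434 × 10⁻⁵) = 9.1342 × 10⁻³ rad s⁻¹ → T = 2π/N = 687.87 s ≈ 688 s.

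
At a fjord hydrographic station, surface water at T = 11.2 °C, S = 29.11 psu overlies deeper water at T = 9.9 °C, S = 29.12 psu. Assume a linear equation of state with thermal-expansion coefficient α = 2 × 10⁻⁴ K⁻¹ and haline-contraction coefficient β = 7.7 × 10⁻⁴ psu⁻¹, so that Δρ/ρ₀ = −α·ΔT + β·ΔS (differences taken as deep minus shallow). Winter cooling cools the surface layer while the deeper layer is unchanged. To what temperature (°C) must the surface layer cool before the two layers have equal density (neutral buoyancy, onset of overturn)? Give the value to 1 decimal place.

Neutral buoyancy requires Δρ = 0, i.e. −α(T_deep − T_surf′) + β(S_deep − S_surf) = 0.
T_surf′ = T_deep − (β/α)·ΔS = 9.9 − (7.7 × 10⁻⁴/2 × 10⁻⁴)·(+0.01) = 9.861 °C.
Cooling required: 11.2 − (9.861) = 1.339 °C.

9.9 °C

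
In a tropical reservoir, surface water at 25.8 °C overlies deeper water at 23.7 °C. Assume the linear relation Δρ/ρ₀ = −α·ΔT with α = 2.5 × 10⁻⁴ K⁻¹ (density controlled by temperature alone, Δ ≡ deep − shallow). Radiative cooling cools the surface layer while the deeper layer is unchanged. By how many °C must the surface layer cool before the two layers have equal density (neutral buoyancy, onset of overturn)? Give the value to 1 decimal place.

2.1 °C

With temperature the only control, equal density requires T_surf′ = T_deep.
T_surf′ = 23.7 °C.
Cooling required: 25.8 − 23.7 = 2.1 °C.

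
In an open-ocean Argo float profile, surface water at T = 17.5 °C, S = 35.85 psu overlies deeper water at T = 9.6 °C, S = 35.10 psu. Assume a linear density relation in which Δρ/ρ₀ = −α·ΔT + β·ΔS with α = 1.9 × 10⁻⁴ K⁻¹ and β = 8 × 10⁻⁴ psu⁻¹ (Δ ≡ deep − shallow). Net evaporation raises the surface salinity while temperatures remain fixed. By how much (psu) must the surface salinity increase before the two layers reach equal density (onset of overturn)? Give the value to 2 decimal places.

Neutral buoyancy requires −α(T_deep − T_surf) + β(S_deep − S_surf′) = 0.
S_surf′ = S_deep − (α/β)·ΔT = 35.10 − (1.9 × 10⁻⁴/8 × 10⁻⁴)·(-7.9) = 36.9763 psu.
Increase required: 36.9763 − 35.85 = 1.1263 psu.

1.13 psu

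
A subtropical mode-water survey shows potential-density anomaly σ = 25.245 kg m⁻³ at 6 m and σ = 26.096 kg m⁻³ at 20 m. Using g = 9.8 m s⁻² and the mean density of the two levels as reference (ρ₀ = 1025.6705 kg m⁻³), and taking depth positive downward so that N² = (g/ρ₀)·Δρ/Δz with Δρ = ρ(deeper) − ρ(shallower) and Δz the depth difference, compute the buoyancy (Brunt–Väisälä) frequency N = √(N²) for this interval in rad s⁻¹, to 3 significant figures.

Δρ = 1026.096 − 1025.245 = 0.851 kg m⁻³ over Δz = 20 − 6 = 14 m.
N² = (9.8/1025.6705) × (0.851/14) = 5.8079 × 10⁻⁴ s⁻².
N = √(5.8079 × 10⁻⁴) = 0.024100 rad s⁻¹ ≈ 0.0241 rad s⁻¹.

0.0241 rad s⁻¹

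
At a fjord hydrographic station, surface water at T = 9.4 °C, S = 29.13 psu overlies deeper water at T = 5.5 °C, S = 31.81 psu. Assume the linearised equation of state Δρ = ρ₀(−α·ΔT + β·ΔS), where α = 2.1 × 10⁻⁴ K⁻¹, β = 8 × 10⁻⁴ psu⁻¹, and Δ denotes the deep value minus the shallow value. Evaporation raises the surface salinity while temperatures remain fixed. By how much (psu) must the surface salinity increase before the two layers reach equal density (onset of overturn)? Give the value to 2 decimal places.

Neutral buoyancy requires −α(T_deep − T_surf) + β(S_deep − S_surf′) = 0.
S_surf′ = S_deep − (α/β)·ΔT = 31.81 − (2.1 × 10⁻⁴/8 × 10⁻⁴)·(-3.9) = 32.8338 psu.
Increase required: 32.8338 − 29.13 = 3.7038 psu.

3.70 psu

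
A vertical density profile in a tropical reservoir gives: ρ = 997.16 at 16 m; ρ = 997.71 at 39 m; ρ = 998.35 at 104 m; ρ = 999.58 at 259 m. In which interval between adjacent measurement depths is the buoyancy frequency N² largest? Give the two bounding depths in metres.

16–39 m

Compute the density gradient over each adjacent pair:
  16–39 m: Δρ/Δz = 0.55/23 = 0.024 kg m⁻⁴
  39–104 m: Δρ/Δz = 0.64/65 = 9.8 × 10⁻³ kg m⁻⁴
  104–259 m: Δρ/Δz = 1.23/155 = 7.9 × 10⁻³ kg m⁻⁴
The largest gradient is in the 16–39 m interval — the pycnocline.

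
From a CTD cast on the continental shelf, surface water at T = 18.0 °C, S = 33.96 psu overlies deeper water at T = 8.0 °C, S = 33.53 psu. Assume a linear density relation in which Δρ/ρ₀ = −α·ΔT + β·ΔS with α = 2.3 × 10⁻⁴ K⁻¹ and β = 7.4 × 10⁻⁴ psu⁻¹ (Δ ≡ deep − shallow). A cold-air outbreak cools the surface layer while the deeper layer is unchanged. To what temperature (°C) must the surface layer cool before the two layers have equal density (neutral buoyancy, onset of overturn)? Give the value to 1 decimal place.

9.4 °C

Neutral buoyancy requires Δρ = 0, i.e. −α(T_deep − T_surf′) + β(S_deep − S_surf) = 0.
T_surf′ = T_deep − (β/α)·ΔS = 8.0 − (7.4 × 10⁻⁴/2.3 × 10⁻⁴)·(-0.43) = 9.383 °C.
Cooling required: 18.0 − (9.383) = 8.617 °C.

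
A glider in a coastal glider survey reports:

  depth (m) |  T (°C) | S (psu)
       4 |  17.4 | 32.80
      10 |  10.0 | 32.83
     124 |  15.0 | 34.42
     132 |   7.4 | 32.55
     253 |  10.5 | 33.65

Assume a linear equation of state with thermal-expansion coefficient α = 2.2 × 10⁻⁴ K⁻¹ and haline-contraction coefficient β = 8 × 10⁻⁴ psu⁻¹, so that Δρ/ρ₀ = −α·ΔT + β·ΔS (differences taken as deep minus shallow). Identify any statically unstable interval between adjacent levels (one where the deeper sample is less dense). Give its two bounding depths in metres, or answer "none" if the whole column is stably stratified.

Evaluate Δρ/ρ₀ = −αΔT + βΔS across each adjacent pair:
  4–10 m: −αΔT+βΔS = −(2.2 × 10⁻⁴)(-7.4)+(8 × 10⁻⁴)(+0.03) = 1.7 × 10⁻³ → stable
  10–124 m: −αΔT+βΔS = −(2.2 × 10⁻⁴)(+5.0)+(8 × 10⁻⁴)(+1.59) = 1.7 × 10⁻⁴ → stable
  124–132 m: −αΔT+βΔS = −(2.2 × 10⁻⁴)(-7.6)+(8 × 10⁻⁴)(-1.87) = 1.8 × 10⁻⁴ → stable
  132–253 m: −αΔT+βΔS = −(2.2 × 10⁻⁴)(+3.1)+(8 × 10⁻⁴)(+1.10) = 2.0 × 10⁻⁴ → stable
Every interval has Δρ > 0: the column is stably stratified throughout.

none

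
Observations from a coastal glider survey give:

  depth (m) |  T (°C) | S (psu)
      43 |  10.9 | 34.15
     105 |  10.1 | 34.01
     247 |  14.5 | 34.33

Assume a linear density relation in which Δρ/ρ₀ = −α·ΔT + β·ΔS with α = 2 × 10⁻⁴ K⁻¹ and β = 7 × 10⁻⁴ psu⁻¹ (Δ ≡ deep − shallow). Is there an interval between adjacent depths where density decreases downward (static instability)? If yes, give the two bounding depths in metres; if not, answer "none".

105–247 m

Evaluate Δρ/ρ₀ = −αΔT + βΔS across each adjacent pair:
  43–105 m: −αΔT+βΔS = −(2 × 10⁻⁴)(-0.8)+(7 × 10⁻⁴)(-0.14) = 6.2 × 10⁻⁵ → stable
  105–247 m: −αΔT+βΔS = −(2 × 10⁻⁴)(+4.4)+(7 × 10⁻⁴)(+0.32) = -6.6 × 10⁻⁴ → UNSTABLE
The 105–247 m interval has Δρ < 0: lighter water underlies denser water.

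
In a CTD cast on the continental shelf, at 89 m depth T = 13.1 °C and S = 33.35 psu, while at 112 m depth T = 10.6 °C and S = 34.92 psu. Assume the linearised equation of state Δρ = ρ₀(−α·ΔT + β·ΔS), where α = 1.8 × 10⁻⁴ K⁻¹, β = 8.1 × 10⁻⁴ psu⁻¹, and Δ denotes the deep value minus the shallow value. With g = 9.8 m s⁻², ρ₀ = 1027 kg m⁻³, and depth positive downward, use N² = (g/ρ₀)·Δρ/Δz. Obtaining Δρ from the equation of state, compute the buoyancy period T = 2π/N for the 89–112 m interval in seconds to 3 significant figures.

ΔT = -2.5 K, ΔS = +1.57 psu (deep − shallow).
Δρ/ρ₀ = −αΔT + βΔS = 4.50 × 10⁻⁴ + 1.2717 × 10⁻³ = 1.7217 × 10⁻³, so Δρ ≈ 1.768 kg m⁻³.
N² = (g/ρ₀)·Δρ/Δz = g·(Δρ/ρ₀)/Δz = 9.8 × 1.7217 × 10⁻³ / 23 = 7.3359 × 10⁻⁴ s⁻².
N = √(7.3359 × 10⁻⁴) = 0.027085 rad s⁻¹ → T = 2π/N = 231.98 s ≈ 232 s.

232 s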